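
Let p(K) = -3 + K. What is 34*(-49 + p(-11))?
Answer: -2142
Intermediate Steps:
34*(-49 + p(-11)) = 34*(-49 + (-3 - 11)) = 34*(-49 - 14) = 34*(-63) = -2142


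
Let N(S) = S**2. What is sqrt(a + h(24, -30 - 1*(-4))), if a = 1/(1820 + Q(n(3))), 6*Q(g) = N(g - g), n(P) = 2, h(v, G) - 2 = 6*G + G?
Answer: I*sqrt(149057545)/910 ≈ 13.416*I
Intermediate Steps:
h(v, G) = 2 + 7*G (h(v, G) = 2 + (6*G + G) = 2 + 7*G)
Q(g) = 0 (Q(g) = (g - g)**2/6 = (1/6)*0**2 = (1/6)*0 = 0)
a = 1/1820 (a = 1/(1820 + 0) = 1/1820 ≈ 0.00054945)
sqrt(a + h(24, -30 - 1*(-4))) = sqrt(1/1820 + (2 + 7*(-30 - 1*(-4)))) = sqrt(1/1820 + (2 + 7*(-30 + 4))) = sqrt(1/1820 + (2 + 7*(-26))) = sqrt(1/1820 + (2 - 182)) = sqrt(1/1820 - 180) = sqrt(-327599/1820) = I*sqrt(149057545)/910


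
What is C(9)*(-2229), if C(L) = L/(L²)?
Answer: -743/3 ≈ -247.67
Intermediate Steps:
C(L) = 1/L (C(L) = L/L² = 1/L)
C(9)*(-2229) = -2229/9 = (⅑)*(-2229) = -743/3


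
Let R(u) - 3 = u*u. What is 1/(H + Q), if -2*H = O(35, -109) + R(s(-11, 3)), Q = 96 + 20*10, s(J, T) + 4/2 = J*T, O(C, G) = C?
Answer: -2/671 ≈ -0.0029806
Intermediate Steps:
s(J, T) = -2 + J*T
R(u) = 3 + u² (R(u) = 3 + u*u = 3 + u²)
Q = 296 (Q = 96 + 200 = 296)
H = -1263/2 (H = -(35 + (3 + (-2 - 11*3)²))/2 = -(35 + (3 + (-2 - 33)²))/2 = -(35 + (3 + (-35)²))/2 = -(35 + (3 + 1225))/2 = -(35 + 1228)/2 = -½*1263 = -1263/2 ≈ -631.50)
1/(H + Q) = 1/(-1263/2 + 296) = 1/(-671/2) = -2/671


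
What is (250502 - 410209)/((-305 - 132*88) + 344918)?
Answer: -159707/332997 ≈ -0.47960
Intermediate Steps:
(250502 - 410209)/((-305 - 132*88) + 344918) = -159707/((-305 - 11616) + 344918) = -159707/(-11921 + 344918) = -159707/332997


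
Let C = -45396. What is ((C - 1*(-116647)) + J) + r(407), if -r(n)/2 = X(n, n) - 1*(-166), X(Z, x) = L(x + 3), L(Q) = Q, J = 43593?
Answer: 113692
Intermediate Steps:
X(Z, x) = 3 + x (X(Z, x) = x + 3 = 3 + x)
r(n) = -338 - 2*n (r(n) = -2*((3 + n) - 1*(-166)) = -2*((3 + n) + 166) = -2*(169 + n) = -338 - 2*n)
((C - 1*(-116647)) + J) + r(407) = ((-45396 - 1*(-116647)) + 43593) + (-338 - 2*407) = ((-45396 + 116647) + 43593) + (-338 - 814) = (71251 + 43593) - 1152 = 114844 - 1152 = 113692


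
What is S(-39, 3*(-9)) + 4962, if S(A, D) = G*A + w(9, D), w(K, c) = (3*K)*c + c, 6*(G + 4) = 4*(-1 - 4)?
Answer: 4492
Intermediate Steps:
G = -22/3 (G = -4 + (4*(-1 - 4))/6 = -4 + (4*(-5))/6 = -4 + (1/6)*(-20) = -4 - 10/3 = -22/3 ≈ -7.3333)
w(K, c) = c + 3*K*c (w(K, c) = 3*K*c + c = c + 3*K*c)
S(A, D) = 28*D - 22*A/3 (S(A, D) = -22*A/3 + D*(1 + 3*9) = -22*A/3 + D*(1 + 27) = -22*A/3 + D*28 = -22*A/3 + 28*D = 28*D - 22*A/3)
S(-39, 3*(-9)) + 4962 = (28*(3*(-9)) - 22/3*(-39)) + 4962 = (28*(-27) + 286) + 4962 = (-756 + 286) + 4962 = -470 + 4962 = 4492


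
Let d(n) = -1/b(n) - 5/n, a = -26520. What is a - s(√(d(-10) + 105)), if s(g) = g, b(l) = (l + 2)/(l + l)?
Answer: -26520 - √103 ≈ -26530.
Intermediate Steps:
b(l) = (2 + l)/(2*l) (b(l) = (2 + l)/((2*l)) = (2 + l)*(1/(2*l)) = (2 + l)/(2*l))
d(n) = -5/n - 2*n/(2 + n) (d(n) = -1/((2 + n)/(2*n)) - 5/n = -2*n/(2 + n) - 5/n = -5/n - 2*n/(2 + n))
a - s(√(d(-10) + 105)) = -26520 - √((-10 - 5*(-10) - 2*(-10)²)/((-10)*(2 - 10)) + 105) = -26520 - √(-⅒*(-10 + 50 - 2*100)/(-8) + 105) = -26520 - √(-⅒*(-⅛)*(-10 + 50 - 200) + 105) = -26520 - √(-⅒*(-⅛)*(-160) + 105) = -26520 - √(-2 + 105) = -26520 - √103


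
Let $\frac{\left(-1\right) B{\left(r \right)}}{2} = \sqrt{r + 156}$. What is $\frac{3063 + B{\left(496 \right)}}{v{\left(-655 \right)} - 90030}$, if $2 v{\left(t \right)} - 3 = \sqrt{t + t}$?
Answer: $- \frac{1103029182}{32420524559} + \frac{1440456 \sqrt{163}}{32420524559} - \frac{6126 i \sqrt{1310}}{32420524559} + \frac{8 i \sqrt{213530}}{32420524559} \approx -0.033455 - 6.725 \cdot 10^{-6} i$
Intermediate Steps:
$v{\left(t \right)} = \frac{3}{2} + \frac{\sqrt{2} \sqrt{t}}{2}$ ($v{\left(t \right)} = \frac{3}{2} + \frac{\sqrt{t + t}}{2} = \frac{3}{2} + \frac{\sqrt{2 t}}{2} = \frac{3}{2} + \frac{\sqrt{2} \sqrt{t}}{2}$)
$B{\left(r \right)} = - 2 \sqrt{156 + r}$ ($B{\left(r \right)} = - 2 \sqrt{r + 156} = - 2 \sqrt{156 + r}$)
$\frac{3063 + B{\left(496 \right)}}{v{\left(-655 \right)} - 90030} = \frac{3063 - 2 \sqrt{156 + 496}}{\left(\frac{3}{2} + \frac{\sqrt{2} \sqrt{-655}}{2}\right) - 90030} = \frac{3063 - 2 \sqrt{652}}{\left(\frac{3}{2} + \frac{\sqrt{2} i \sqrt{655}}{2}\right) - 90030} = \frac{3063 - 2 \cdot 2 \sqrt{163}}{\left(\frac{3}{2} + \frac{i \sqrt{1310}}{2}\right) - 90030} = \frac{3063 - 4 \sqrt{163}}{- \frac{180057}{2} + \frac{i \sqrt{1310}}{2}}$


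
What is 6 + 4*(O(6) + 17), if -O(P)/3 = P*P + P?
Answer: -430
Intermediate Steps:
O(P) = -3*P - 3*P**2 (O(P) = -3*(P*P + P) = -3*(P**2 + P) = -3*(P + P**2) = -3*P - 3*P**2)
6 + 4*(O(6) + 17) = 6 + 4*(-3*6*(1 + 6) + 17) = 6 + 4*(-3*6*7 + 17) = 6 + 4*(-126 + 17) = 6 + 4*(-109) = 6 - 436 = -430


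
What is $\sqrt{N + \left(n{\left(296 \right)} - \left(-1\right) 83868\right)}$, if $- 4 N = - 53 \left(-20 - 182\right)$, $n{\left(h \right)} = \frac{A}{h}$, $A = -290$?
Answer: $\frac{3 \sqrt{49399921}}{74} \approx 284.94$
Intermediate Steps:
$n{\left(h \right)} = - \frac{290}{h}$
$N = - \frac{5353}{2}$ ($N = - \frac{\left(-53\right) \left(-20 - 182\right)}{4} = - \frac{\left(-53\right) \left(-202\right)}{4} = \left(- \frac{1}{4}\right) 10706 = - \frac{5353}{2} \approx -2676.5$)
$\sqrt{N + \left(n{\left(296 \right)} - \left(-1\right) 83868\right)} = \sqrt{- \frac{5353}{2} - \left(-83868 + \frac{145}{148}\right)} = \sqrt{- \frac{5353}{2} - - \frac{12412319}{148}} = \sqrt{- \frac{5353}{2} + \left(- \frac{145}{148} + 83868\right)} = \sqrt{- \frac{5353}{2} + \frac{12412319}{148}} = \sqrt{\frac{12016197}{148}} = \frac{3 \sqrt{49399921}}{74}$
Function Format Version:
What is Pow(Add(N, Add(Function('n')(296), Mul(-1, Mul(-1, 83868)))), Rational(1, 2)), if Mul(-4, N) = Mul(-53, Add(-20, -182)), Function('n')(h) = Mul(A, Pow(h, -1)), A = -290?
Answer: Mul(Rational(3, 74), Pow(49399921, Rational(1, 2))) ≈ 284.94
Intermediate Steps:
Function('n')(h) = Mul(-290, Pow(h, -1))
N = Rational(-5353, 2) (N = Mul(Rational(-1, 4), Mul(-53, Add(-20, -182))) = Mul(Rational(-1, 4), Mul(-53, -202)) = Mul(Rational(-1, 4), 10706) = Rational(-5353, 2) ≈ -2676.5)
Pow(Add(N, Add(Function('n')(296), Mul(-1, Mul(-1, 83868)))), Rational(1, 2)) = Pow(Add(Rational(-5353, 2), Add(Mul(-290, Pow(296, -1)), Mul(-1, Mul(-1, 83868)))), Rational(1, 2)) = Pow(Add(Rational(-5353, 2), Add(Mul(-290, Rational(1, 296)), Mul(-1, -83868))), Rational(1, 2)) = Pow(Add(Rational(-5353, 2), Add(Rational(-145, 148), 83868)), Rational(1, 2)) = Pow(Add(Rational(-5353, 2), Rational(12412319, 148)), Rational(1, 2)) = Pow(Rational(12016197, 148), Rational(1, 2)) = Mul(Rational(3, 74), Pow(49399921, Rational(1, 2)))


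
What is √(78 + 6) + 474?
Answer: 474 + 2*√21 ≈ 483.17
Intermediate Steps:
√(78 + 6) + 474 = √84 + 474 = 2*√21 + 474 = 474 + 2*√21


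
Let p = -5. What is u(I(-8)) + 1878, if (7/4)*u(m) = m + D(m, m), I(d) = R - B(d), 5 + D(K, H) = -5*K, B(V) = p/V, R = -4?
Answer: 13200/7 ≈ 1885.7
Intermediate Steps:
B(V) = -5/V
D(K, H) = -5 - 5*K
I(d) = -4 + 5/d (I(d) = -4 - (-5)/d = -4 + 5/d)
u(m) = -20/7 - 16*m/7 (u(m) = 4*(m + (-5 - 5*m))/7 = 4*(-5 - 4*m)/7 = -20/7 - 16*m/7)
u(I(-8)) + 1878 = (-20/7 - 16*(-4 + 5/(-8))/7) + 1878 = (-20/7 - 16*(-4 + 5*(-⅛))/7) + 1878 = (-20/7 - 16*(-4 - 5/8)/7) + 1878 = (-20/7 - 16/7*(-37/8)) + 1878 = (-20/7 + 74/7) + 1878 = 54/7 + 1878 = 13200/7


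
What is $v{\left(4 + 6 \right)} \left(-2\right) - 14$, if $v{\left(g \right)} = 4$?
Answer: $-22$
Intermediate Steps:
$v{\left(4 + 6 \right)} \left(-2\right) - 14 = 4 \left(-2\right) - 14 = -8 - 14 = -22$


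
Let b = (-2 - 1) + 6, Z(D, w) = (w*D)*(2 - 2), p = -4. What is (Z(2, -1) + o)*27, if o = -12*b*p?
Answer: 3888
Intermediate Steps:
Z(D, w) = 0 (Z(D, w) = (D*w)*0 = 0)
b = 3 (b = -3 + 6 = 3)
o = 144 (o = -36*(-4) = -12*(-12) = 144)
(Z(2, -1) + o)*27 = (0 + 144)*27 = 144*27 = 3888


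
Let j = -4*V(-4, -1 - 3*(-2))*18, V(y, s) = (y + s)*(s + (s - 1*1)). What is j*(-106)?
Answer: 68688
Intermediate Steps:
V(y, s) = (-1 + 2*s)*(s + y) (V(y, s) = (s + y)*(s + (s - 1)) = (s + y)*(s + (-1 + s)) = (s + y)*(-1 + 2*s) = (-1 + 2*s)*(s + y))
j = -648 (j = -4*(-(-1 - 3*(-2)) - 1*(-4) + 2*(-1 - 3*(-2))**2 + 2*(-1 - 3*(-2))*(-4))*18 = -4*(-(-1 + 6) + 4 + 2*(-1 + 6)**2 + 2*(-1 + 6)*(-4))*18 = -4*(-1*5 + 4 + 2*5**2 + 2*5*(-4))*18 = -4*(-5 + 4 + 2*25 - 40)*18 = -4*(-5 + 4 + 50 - 40)*18 = -4*9*18 = -36*18 = -648)
j*(-106) = -648*(-106) = 68688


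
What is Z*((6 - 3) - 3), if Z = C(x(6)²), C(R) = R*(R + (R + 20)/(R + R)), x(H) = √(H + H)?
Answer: 0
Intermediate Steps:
x(H) = √2*√H (x(H) = √(2*H) = √2*√H)
C(R) = R*(R + (20 + R)/(2*R)) (C(R) = R*(R + (20 + R)/((2*R))) = R*(R + (20 + R)*(1/(2*R))) = R*(R + (20 + R)/(2*R)))
Z = 160 (Z = 10 + ((√2*√6)²)² + (√2*√6)²/2 = 10 + ((2*√3)²)² + (2*√3)²/2 = 10 + 12² + (½)*12 = 10 + 144 + 6 = 160)
Z*((6 - 3) - 3) = 160*((6 - 3) - 3) = 160*(3 - 3) = 160*0 = 0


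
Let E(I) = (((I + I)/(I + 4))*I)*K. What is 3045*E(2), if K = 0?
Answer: 0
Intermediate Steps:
E(I) = 0 (E(I) = (((I + I)/(I + 4))*I)*0 = (((2*I)/(4 + I))*I)*0 = ((2*I/(4 + I))*I)*0 = (2*I²/(4 + I))*0 = 0)
3045*E(2) = 3045*0 = 0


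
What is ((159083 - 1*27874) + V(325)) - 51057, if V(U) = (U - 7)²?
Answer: 181276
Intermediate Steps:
V(U) = (-7 + U)²
((159083 - 1*27874) + V(325)) - 51057 = ((159083 - 1*27874) + (-7 + 325)²) - 51057 = ((159083 - 27874) + 318²) - 51057 = (131209 + 101124) - 51057 = 232333 - 51057 = 181276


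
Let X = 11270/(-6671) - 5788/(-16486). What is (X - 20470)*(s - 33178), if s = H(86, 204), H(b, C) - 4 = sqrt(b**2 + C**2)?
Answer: 5334850780949772/7855579 - 321628430756*sqrt(12253)/7855579 ≈ 6.7458e+8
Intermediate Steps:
X = -10513248/7855579 (X = 11270*(-1/6671) - 5788*(-1/16486) = -1610/953 + 2894/8243 = -10513248/7855579 ≈ -1.3383)
H(b, C) = 4 + sqrt(C**2 + b**2) (H(b, C) = 4 + sqrt(b**2 + C**2) = 4 + sqrt(C**2 + b**2))
s = 4 + 2*sqrt(12253) (s = 4 + sqrt(204**2 + 86**2) = 4 + sqrt(41616 + 7396) = 4 + sqrt(49012) = 4 + 2*sqrt(12253) ≈ 225.39)
(X - 20470)*(s - 33178) = (-10513248/7855579 - 20470)*((4 + 2*sqrt(12253)) - 33178) = -160814215378*(-33174 + 2*sqrt(12253))/7855579 = 5334850780949772/7855579 - 321628430756*sqrt(12253)/7855579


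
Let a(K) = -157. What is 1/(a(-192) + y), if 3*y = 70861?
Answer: 3/70390 ≈ 4.2620e-5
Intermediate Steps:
y = 70861/3 (y = (1/3)*70861 = 70861/3 ≈ 23620.)
1/(a(-192) + y) = 1/(-157 + 70861/3) = 1/(70390/3) = 3/70390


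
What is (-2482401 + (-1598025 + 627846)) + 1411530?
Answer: -2041050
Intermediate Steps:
(-2482401 + (-1598025 + 627846)) + 1411530 = (-2482401 - 970179) + 1411530 = -3452580 + 1411530 = -2041050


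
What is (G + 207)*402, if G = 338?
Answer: 219090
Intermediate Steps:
(G + 207)*402 = (338 + 207)*402 = 545*402 = 219090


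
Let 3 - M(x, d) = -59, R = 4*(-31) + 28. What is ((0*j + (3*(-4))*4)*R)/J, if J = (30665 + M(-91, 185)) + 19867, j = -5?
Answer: 2304/25297 ≈ 0.091078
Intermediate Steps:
R = -96 (R = -124 + 28 = -96)
M(x, d) = 62 (M(x, d) = 3 - 1*(-59) = 3 + 59 = 62)
J = 50594 (J = (30665 + 62) + 19867 = 30727 + 19867 = 50594)
((0*j + (3*(-4))*4)*R)/J = ((0*(-5) + (3*(-4))*4)*(-96))/50594 = ((0 - 12*4)*(-96))*(1/50594) = ((0 - 48)*(-96))*(1/50594) = -48*(-96)*(1/50594) = 4608*(1/50594) = 2304/25297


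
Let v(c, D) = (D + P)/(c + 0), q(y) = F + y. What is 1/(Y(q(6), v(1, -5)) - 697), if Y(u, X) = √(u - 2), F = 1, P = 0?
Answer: -697/485804 - √5/485804 ≈ -0.0014393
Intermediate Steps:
q(y) = 1 + y
v(c, D) = D/c (v(c, D) = (D + 0)/(c + 0) = D/c)
Y(u, X) = √(-2 + u)
1/(Y(q(6), v(1, -5)) - 697) = 1/(√(-2 + (1 + 6)) - 697) = 1/(√(-2 + 7) - 697) = 1/(√5 - 697) = 1/(-697 + √5)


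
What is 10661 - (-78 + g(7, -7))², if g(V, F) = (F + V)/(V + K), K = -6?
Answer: 4577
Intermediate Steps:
g(V, F) = (F + V)/(-6 + V) (g(V, F) = (F + V)/(V - 6) = (F + V)/(-6 + V))
10661 - (-78 + g(7, -7))² = 10661 - (-78 + (-7 + 7)/(-6 + 7))² = 10661 - (-78 + 0/1)² = 10661 - (-78 + 1*0)² = 10661 - (-78 + 0)² = 10661 - 1*(-78)² = 10661 - 1*6084 = 10661 - 6084 = 4577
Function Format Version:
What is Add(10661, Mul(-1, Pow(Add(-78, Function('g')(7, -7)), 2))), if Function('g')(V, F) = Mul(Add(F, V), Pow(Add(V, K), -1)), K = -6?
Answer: 4577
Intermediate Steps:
Function('g')(V, F) = Mul(Pow(Add(-6, V), -1), Add(F, V)) (Function('g')(V, F) = Mul(Add(F, V), Pow(Add(V, -6), -1)) = Mul(Add(F, V), Pow(Add(-6, V), -1)) = Mul(Pow(Add(-6, V), -1), Add(F, V)))
Add(10661, Mul(-1, Pow(Add(-78, Function('g')(7, -7)), 2))) = Add(10661, Mul(-1, Pow(Add(-78, Mul(Pow(Add(-6, 7), -1), Add(-7, 7))), 2))) = Add(10661, Mul(-1, Pow(Add(-78, Mul(Pow(1, -1), 0)), 2))) = Add(10661, Mul(-1, Pow(Add(-78, Mul(1, 0)), 2))) = Add(10661, Mul(-1, Pow(Add(-78, 0), 2))) = Add(10661, Mul(-1, Pow(-78, 2))) = Add(10661, Mul(-1, 6084)) = Add(10661, -6084) = 4577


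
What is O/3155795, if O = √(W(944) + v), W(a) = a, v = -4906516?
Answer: 2*I*√1226393/3155795 ≈ 0.00070184*I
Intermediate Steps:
O = 2*I*√1226393 (O = √(944 - 4906516) = √(-4905572) = 2*I*√1226393 ≈ 2214.9*I)
O/3155795 = (2*I*√1226393)/3155795 = (2*I*√1226393)*(1/3155795) = 2*I*√1226393/3155795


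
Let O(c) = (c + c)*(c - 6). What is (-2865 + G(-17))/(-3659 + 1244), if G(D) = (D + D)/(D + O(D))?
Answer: 128927/108675 ≈ 1.1864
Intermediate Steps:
O(c) = 2*c*(-6 + c) (O(c) = (2*c)*(-6 + c) = 2*c*(-6 + c))
G(D) = 2*D/(D + 2*D*(-6 + D)) (G(D) = (D + D)/(D + 2*D*(-6 + D)) = (2*D)/(D + 2*D*(-6 + D)) = 2*D/(D + 2*D*(-6 + D)))
(-2865 + G(-17))/(-3659 + 1244) = (-2865 + 2/(-11 + 2*(-17)))/(-3659 + 1244) = (-2865 + 2/(-11 - 34))/(-2415) = (-2865 + 2/(-45))*(-1/2415) = (-2865 + 2*(-1/45))*(-1/2415) = (-2865 - 2/45)*(-1/2415) = -128927/45*(-1/2415) = 128927/108675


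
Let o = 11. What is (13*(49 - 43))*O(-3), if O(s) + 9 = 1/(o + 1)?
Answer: -1391/2 ≈ -695.50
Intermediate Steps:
O(s) = -107/12 (O(s) = -9 + 1/(11 + 1) = -9 + 1/12 = -107/12)
(13*(49 - 43))*O(-3) = (13*(49 - 43))*(-107/12) = (13*6)*(-107/12) = 78*(-107/12) = -1391/2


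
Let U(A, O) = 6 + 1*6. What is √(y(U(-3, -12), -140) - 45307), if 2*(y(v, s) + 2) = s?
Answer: I*√45379 ≈ 213.02*I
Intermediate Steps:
U(A, O) = 12 (U(A, O) = 6 + 6 = 12)
y(v, s) = -2 + s/2
√(y(U(-3, -12), -140) - 45307) = √((-2 + (½)*(-140)) - 45307) = √((-2 - 70) - 45307) = √(-72 - 45307) = √(-45379) = I*√45379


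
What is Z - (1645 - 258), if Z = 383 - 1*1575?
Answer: -2579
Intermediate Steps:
Z = -1192 (Z = 383 - 1575 = -1192)
Z - (1645 - 258) = -1192 - (1645 - 258) = -1192 - 1*1387 = -1192 - 1387 = -2579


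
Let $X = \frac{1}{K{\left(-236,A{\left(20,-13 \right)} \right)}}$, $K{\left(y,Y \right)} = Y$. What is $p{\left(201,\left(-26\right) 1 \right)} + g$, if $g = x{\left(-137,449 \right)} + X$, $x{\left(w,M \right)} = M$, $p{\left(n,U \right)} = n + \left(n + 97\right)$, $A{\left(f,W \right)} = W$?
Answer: $\frac{12323}{13} \approx 947.92$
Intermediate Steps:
$p{\left(n,U \right)} = 97 + 2 n$ ($p{\left(n,U \right)} = n + \left(97 + n\right) = 97 + 2 n$)
$X = - \frac{1}{13}$ ($X = \frac{1}{-13} = - \frac{1}{13} \approx -0.076923$)
$g = \frac{5836}{13}$ ($g = 449 - \frac{1}{13} = \frac{5836}{13} \approx 448.92$)
$p{\left(201,\left(-26\right) 1 \right)} + g = \left(97 + 2 \cdot 201\right) + \frac{5836}{13} = \left(97 + 402\right) + \frac{5836}{13} = 499 + \frac{5836}{13} = \frac{12323}{13}$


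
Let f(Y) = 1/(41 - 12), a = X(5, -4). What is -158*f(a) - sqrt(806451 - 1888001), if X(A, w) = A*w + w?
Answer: -158/29 - 5*I*sqrt(43262) ≈ -5.4483 - 1040.0*I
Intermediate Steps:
X(A, w) = w + A*w
a = -24 (a = -4*(1 + 5) = -4*6 = -24)
f(Y) = 1/29
-158*f(a) - sqrt(806451 - 1888001) = -158*1/29 - sqrt(806451 - 1888001) = -158/29 - sqrt(-1081550) = -158/29 - 5*I*sqrt(43262)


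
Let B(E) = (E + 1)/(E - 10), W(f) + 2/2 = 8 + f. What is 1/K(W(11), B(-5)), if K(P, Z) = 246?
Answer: 1/246 ≈ 0.0040650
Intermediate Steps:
W(f) = 7 + f (W(f) = -1 + (8 + f) = 7 + f)
B(E) = (1 + E)/(-10 + E)
1/K(W(11), B(-5)) = 1/246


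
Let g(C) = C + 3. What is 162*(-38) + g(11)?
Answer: -6142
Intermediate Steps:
g(C) = 3 + C
162*(-38) + g(11) = 162*(-38) + (3 + 11) = -6156 + 14 = -6142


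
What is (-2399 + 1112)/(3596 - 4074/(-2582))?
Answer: -1661517/4644473 ≈ -0.35774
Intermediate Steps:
(-2399 + 1112)/(3596 - 4074/(-2582)) = -1287/(3596 - 4074*(-1/2582)) = -1287/(3596 + 2037/1291) = -1287/4644473/1291 = -1287*1291/4644473 = -1661517/4644473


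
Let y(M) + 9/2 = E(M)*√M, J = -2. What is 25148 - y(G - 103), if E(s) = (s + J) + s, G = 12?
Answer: 50305/2 + 184*I*√91 ≈ 25153.0 + 1755.2*I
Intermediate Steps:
E(s) = -2 + 2*s (E(s) = (s - 2) + s = (-2 + s) + s = -2 + 2*s)
y(M) = -9/2 + √M*(-2 + 2*M) (y(M) = -9/2 + (-2 + 2*M)*√M = -9/2 + √M*(-2 + 2*M))
25148 - y(G - 103) = 25148 - (-9/2 + 2*√(12 - 103)*(-1 + (12 - 103))) = 25148 - (-9/2 + 2*√(-91)*(-1 - 91)) = 25148 - (-9/2 + 2*(I*√91)*(-92)) = 25148 - (-9/2 - 184*I*√91) = 25148 + (9/2 + 184*I*√91) = 50305/2 + 184*I*√91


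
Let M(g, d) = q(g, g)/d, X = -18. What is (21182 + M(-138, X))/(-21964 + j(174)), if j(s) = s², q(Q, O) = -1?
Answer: 381277/149616 ≈ 2.5484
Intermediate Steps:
M(g, d) = -1/d
(21182 + M(-138, X))/(-21964 + j(174)) = (21182 - 1/(-18))/(-21964 + 174²) = (21182 - 1*(-1/18))/(-21964 + 30276) = (21182 + 1/18)/8312 = (381277/18)*(1/8312) = 381277/149616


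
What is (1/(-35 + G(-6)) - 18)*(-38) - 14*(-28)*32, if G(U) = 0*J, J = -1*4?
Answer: 463018/35 ≈ 13229.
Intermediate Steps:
J = -4
G(U) = 0 (G(U) = 0*(-4) = 0)
(1/(-35 + G(-6)) - 18)*(-38) - 14*(-28)*32 = (1/(-35 + 0) - 18)*(-38) - 14*(-28)*32 = (1/(-35) - 18)*(-38) + 392*32 = (-1/35 - 18)*(-38) + 12544 = -631/35*(-38) + 12544 = 23978/35 + 12544 = 463018/35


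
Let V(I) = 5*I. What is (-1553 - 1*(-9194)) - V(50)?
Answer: 7391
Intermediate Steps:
(-1553 - 1*(-9194)) - V(50) = (-1553 - 1*(-9194)) - 5*50 = (-1553 + 9194) - 1*250 = 7641 - 250 = 7391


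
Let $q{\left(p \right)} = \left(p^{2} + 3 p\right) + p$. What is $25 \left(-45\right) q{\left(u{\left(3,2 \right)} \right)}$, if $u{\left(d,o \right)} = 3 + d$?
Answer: $-67500$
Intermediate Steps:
$q{\left(p \right)} = p^{2} + 4 p$
$25 \left(-45\right) q{\left(u{\left(3,2 \right)} \right)} = 25 \left(-45\right) \left(3 + 3\right) \left(4 + \left(3 + 3\right)\right) = - 1125 \cdot 6 \left(4 + 6\right) = - 1125 \cdot 6 \cdot 10 = \left(-1125\right) 60 = -67500$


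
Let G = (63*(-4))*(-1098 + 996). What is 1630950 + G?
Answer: 1656654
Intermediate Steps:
G = 25704 (G = -252*(-102) = 25704)
1630950 + G = 1630950 + 25704 = 1656654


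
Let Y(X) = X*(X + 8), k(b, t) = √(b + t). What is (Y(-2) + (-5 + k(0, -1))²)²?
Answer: 44 - 240*I ≈ 44.0 - 240.0*I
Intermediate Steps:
Y(X) = X*(8 + X)
(Y(-2) + (-5 + k(0, -1))²)² = (-2*(8 - 2) + (-5 + √(0 - 1))²)² = (-2*6 + (-5 + √(-1))²)² = (-12 + (-5 + I)²)²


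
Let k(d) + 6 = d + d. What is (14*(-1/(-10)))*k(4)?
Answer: 14/5 ≈ 2.8000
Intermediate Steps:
k(d) = -6 + 2*d (k(d) = -6 + (d + d) = -6 + 2*d)
(14*(-1/(-10)))*k(4) = (14*(-1/(-10)))*(-6 + 2*4) = (14*(-1*(-1/10)))*(-6 + 8) = (14*(1/10))*2 = (7/5)*2 = 14/5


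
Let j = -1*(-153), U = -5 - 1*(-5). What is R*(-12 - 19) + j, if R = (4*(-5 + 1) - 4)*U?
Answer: 153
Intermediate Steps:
U = 0 (U = -5 + 5 = 0)
j = 153
R = 0 (R = (4*(-5 + 1) - 4)*0 = (4*(-4) - 4)*0 = (-16 - 4)*0 = -20*0 = 0)
R*(-12 - 19) + j = 0*(-12 - 19) + 153 = 0*(-31) + 153 = 0 + 153 = 153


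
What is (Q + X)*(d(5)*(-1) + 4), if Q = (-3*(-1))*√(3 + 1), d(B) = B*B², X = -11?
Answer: 605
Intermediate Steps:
d(B) = B³
Q = 6 (Q = 3*√4 = 3*2 = 6)
(Q + X)*(d(5)*(-1) + 4) = (6 - 11)*(5³*(-1) + 4) = -5*(125*(-1) + 4) = -5*(-125 + 4) = -5*(-121) = 605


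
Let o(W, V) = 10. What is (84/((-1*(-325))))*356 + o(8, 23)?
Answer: 33154/325 ≈ 102.01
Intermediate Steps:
(84/((-1*(-325))))*356 + o(8, 23) = (84/((-1*(-325))))*356 + 10 = (84/325)*356 + 10 = 29904/325 + 10 = 33154/325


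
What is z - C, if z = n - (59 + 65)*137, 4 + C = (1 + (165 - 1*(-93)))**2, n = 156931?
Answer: 72866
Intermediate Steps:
C = 67077 (C = -4 + (1 + (165 - 1*(-93)))**2 = -4 + (1 + (165 + 93))**2 = -4 + (1 + 258)**2 = -4 + 259**2 = -4 + 67081 = 67077)
z = 139943 (z = 156931 - (59 + 65)*137 = 156931 - 124*137 = 156931 - 1*16988 = 156931 - 16988 = 139943)
z - C = 139943 - 1*67077 = 139943 - 67077 = 72866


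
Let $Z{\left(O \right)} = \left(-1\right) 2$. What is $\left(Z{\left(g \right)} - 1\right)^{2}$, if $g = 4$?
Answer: $9$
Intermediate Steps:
$Z{\left(O \right)} = -2$
$\left(Z{\left(g \right)} - 1\right)^{2} = \left(-2 - 1\right)^{2} = \left(-3\right)^{2} = 9$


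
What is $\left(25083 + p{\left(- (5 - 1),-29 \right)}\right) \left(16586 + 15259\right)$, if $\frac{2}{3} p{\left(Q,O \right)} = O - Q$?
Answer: $\frac{1595147895}{2} \approx 7.9757 \cdot 10^{8}$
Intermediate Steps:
$p{\left(Q,O \right)} = - \frac{3 Q}{2} + \frac{3 O}{2}$ ($p{\left(Q,O \right)} = \frac{3 \left(O - Q\right)}{2} = - \frac{3 Q}{2} + \frac{3 O}{2}$)
$\left(25083 + p{\left(- (5 - 1),-29 \right)}\right) \left(16586 + 15259\right) = \left(25083 - \left(\frac{87}{2} + \frac{3 \left(- (5 - 1)\right)}{2}\right)\right) \left(16586 + 15259\right) = \left(25083 - \left(\frac{87}{2} + \frac{3 \left(\left(-1\right) 4\right)}{2}\right)\right) 31845 = \left(25083 - \frac{75}{2}\right) 31845 = \frac{50091}{2} \cdot 31845 = \frac{1595147895}{2}$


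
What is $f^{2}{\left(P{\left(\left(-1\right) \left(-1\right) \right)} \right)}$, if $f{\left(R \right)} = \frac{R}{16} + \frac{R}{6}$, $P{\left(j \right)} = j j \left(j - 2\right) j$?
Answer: $\frac{121}{2304} \approx 0.052517$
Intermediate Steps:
$P{\left(j \right)} = j^{3} \left(-2 + j\right)$ ($P{\left(j \right)} = j^{2} \left(-2 + j\right) j = j^{3} \left(-2 + j\right)$)
$f{\left(R \right)} = \frac{11 R}{48}$ ($f{\left(R \right)} = R \frac{1}{16} + R \frac{1}{6} = \frac{R}{16} + \frac{R}{6} = \frac{11 R}{48}$)
$f^{2}{\left(P{\left(\left(-1\right) \left(-1\right) \right)} \right)} = \left(\frac{11 \left(\left(-1\right) \left(-1\right)\right)^{3} \left(-2 - -1\right)}{48}\right)^{2} = \left(\frac{11 \cdot 1^{3} \left(-2 + 1\right)}{48}\right)^{2} = \left(\frac{11 \cdot 1 \left(-1\right)}{48}\right)^{2} = \left(\frac{11}{48} \left(-1\right)\right)^{2} = \left(- \frac{11}{48}\right)^{2} = \frac{121}{2304}$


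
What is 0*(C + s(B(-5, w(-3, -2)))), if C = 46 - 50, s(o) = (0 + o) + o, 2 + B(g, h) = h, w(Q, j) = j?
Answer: 0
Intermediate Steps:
B(g, h) = -2 + h
s(o) = 2*o (s(o) = o + o = 2*o)
C = -4
0*(C + s(B(-5, w(-3, -2)))) = 0*(-4 + 2*(-2 - 2)) = 0*(-4 + 2*(-4)) = 0*(-4 - 8) = 0*(-12) = 0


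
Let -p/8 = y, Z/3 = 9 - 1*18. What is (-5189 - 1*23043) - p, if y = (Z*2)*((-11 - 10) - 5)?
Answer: -17000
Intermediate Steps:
Z = -27 (Z = 3*(9 - 1*18) = 3*(9 - 18) = 3*(-9) = -27)
y = 1404 (y = (-27*2)*((-11 - 10) - 5) = -54*(-21 - 5) = -54*(-26) = 1404)
p = -11232 (p = -8*1404 = -11232)
(-5189 - 1*23043) - p = (-5189 - 1*23043) - 1*(-11232) = (-5189 - 23043) + 11232 = -28232 + 11232 = -17000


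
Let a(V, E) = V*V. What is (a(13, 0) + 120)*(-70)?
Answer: -20230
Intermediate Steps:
a(V, E) = V**2
(a(13, 0) + 120)*(-70) = (13**2 + 120)*(-70) = (169 + 120)*(-70) = 289*(-70) = -20230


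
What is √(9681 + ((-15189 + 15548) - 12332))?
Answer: 2*I*√573 ≈ 47.875*I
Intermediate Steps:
√(9681 + ((-15189 + 15548) - 12332)) = √(9681 + (359 - 12332)) = √(9681 - 11973) = √(-2292) = 2*I*√573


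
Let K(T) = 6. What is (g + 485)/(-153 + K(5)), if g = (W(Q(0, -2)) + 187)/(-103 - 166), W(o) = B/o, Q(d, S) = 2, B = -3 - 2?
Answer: -37223/11298 ≈ -3.2947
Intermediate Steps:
B = -5
W(o) = -5/o
g = -369/538 (g = (-5/2 + 187)/(-103 - 166) = (-5*½ + 187)/(-269) = (-5/2 + 187)*(-1/269) = (369/2)*(-1/269) = -369/538 ≈ -0.68587)
(g + 485)/(-153 + K(5)) = (-369/538 + 485)/(-153 + 6) = (260561/538)/(-147) = (260561/538)*(-1/147) = -37223/11298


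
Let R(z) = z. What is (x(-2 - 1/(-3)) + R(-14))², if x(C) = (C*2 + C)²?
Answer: 121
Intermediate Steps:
x(C) = 9*C² (x(C) = (2*C + C)² = (3*C)² = 9*C²)
(x(-2 - 1/(-3)) + R(-14))² = (9*(-2 - 1/(-3))² - 14)² = (9*(-2 - 1*(-⅓))² - 14)² = (9*(-2 + ⅓)² - 14)² = (9*(-5/3)² - 14)² = (9*(25/9) - 14)² = (25 - 14)² = 11² = 121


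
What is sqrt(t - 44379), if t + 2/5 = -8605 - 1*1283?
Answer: I*sqrt(1356685)/5 ≈ 232.95*I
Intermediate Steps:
t = -49442/5 (t = -2/5 + (-8605 - 1*1283) = -2/5 + (-8605 - 1283) = -2/5 - 9888 = -49442/5 ≈ -9888.4)
sqrt(t - 44379) = sqrt(-49442/5 - 44379) = sqrt(-271337/5) = I*sqrt(1356685)/5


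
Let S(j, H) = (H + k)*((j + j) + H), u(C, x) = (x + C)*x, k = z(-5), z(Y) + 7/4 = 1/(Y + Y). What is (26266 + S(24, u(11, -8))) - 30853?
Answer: -26037/5 ≈ -5207.4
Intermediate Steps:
z(Y) = -7/4 + 1/(2*Y) (z(Y) = -7/4 + 1/(Y + Y) = -7/4 + 1/(2*Y))
k = -37/20 (k = (¼)*(2 - 7*(-5))/(-5) = (¼)*(-⅕)*(2 + 35) = (¼)*(-⅕)*37 = -37/20 ≈ -1.8500)
u(C, x) = x*(C + x) (u(C, x) = (C + x)*x = x*(C + x))
S(j, H) = (-37/20 + H)*(H + 2*j) (S(j, H) = (H - 37/20)*((j + j) + H) = (-37/20 + H)*(2*j + H) = (-37/20 + H)*(H + 2*j))
(26266 + S(24, u(11, -8))) - 30853 = (26266 + ((-8*(11 - 8))² - 37/10*24 - (-74)*(11 - 8)/5 + 2*(-8*(11 - 8))*24)) - 30853 = (26266 + ((-8*3)² - 444/5 - (-74)*3/5 + 2*(-8*3)*24)) - 30853 = (26266 + ((-24)² - 444/5 - 37/20*(-24) + 2*(-24)*24)) - 30853 = (26266 + (576 - 444/5 + 222/5 - 1152)) - 30853 = (26266 - 3102/5) - 30853 = 128228/5 - 30853 = -26037/5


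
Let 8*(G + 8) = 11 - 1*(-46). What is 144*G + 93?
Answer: -33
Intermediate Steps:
G = -7/8 (G = -8 + (11 - 1*(-46))/8 = -8 + (11 + 46)/8 = -8 + (⅛)*57 = -8 + 57/8 = -7/8 ≈ -0.87500)
144*G + 93 = 144*(-7/8) + 93 = -126 + 93 = -33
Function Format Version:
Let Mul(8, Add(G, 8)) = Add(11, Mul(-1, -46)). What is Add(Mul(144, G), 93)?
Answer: -33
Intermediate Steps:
G = Rational(-7, 8) (G = Add(-8, Mul(Rational(1, 8), Add(11, Mul(-1, -46)))) = Add(-8, Mul(Rational(1, 8), Add(11, 46))) = Add(-8, Mul(Rational(1, 8), 57)) = Add(-8, Rational(57, 8)) = Rational(-7, 8) ≈ -0.87500)
Add(Mul(144, G), 93) = Add(Mul(144, Rational(-7, 8)), 93) = Add(-126, 93) = -33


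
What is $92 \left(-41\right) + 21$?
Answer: $-3751$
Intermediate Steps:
$92 \left(-41\right) + 21 = -3772 + 21 = -3751$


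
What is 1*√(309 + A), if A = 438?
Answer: 3*√83 ≈ 27.331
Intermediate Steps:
1*√(309 + A) = 1*√(309 + 438) = 1*√747 = 1*(3*√83) = 3*√83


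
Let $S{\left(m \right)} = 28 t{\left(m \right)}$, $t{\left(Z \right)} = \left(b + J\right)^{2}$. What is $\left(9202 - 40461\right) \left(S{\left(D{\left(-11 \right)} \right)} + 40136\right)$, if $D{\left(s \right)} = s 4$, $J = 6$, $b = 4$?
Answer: $-1342136424$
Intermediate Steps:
$t{\left(Z \right)} = 100$ ($t{\left(Z \right)} = \left(4 + 6\right)^{2} = 10^{2} = 100$)
$D{\left(s \right)} = 4 s$
$S{\left(m \right)} = 2800$ ($S{\left(m \right)} = 28 \cdot 100 = 2800$)
$\left(9202 - 40461\right) \left(S{\left(D{\left(-11 \right)} \right)} + 40136\right) = \left(9202 - 40461\right) \left(2800 + 40136\right) = \left(-31259\right) 42936 = -1342136424$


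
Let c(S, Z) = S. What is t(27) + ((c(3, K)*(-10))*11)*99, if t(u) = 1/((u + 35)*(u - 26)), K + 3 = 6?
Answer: -2025539/62 ≈ -32670.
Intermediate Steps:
K = 3 (K = -3 + 6 = 3)
t(u) = 1/((-26 + u)*(35 + u)) (t(u) = 1/((35 + u)*(-26 + u)) = 1/((-26 + u)*(35 + u)))
t(27) + ((c(3, K)*(-10))*11)*99 = 1/(-910 + 27**2 + 9*27) + ((3*(-10))*11)*99 = 1/(-910 + 729 + 243) - 30*11*99 = 1/62 - 330*99 = 1/62 - 32670 = -2025539/62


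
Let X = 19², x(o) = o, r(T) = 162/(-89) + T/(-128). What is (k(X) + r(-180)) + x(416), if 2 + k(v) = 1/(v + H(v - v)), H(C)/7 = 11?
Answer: 257959991/623712 ≈ 413.59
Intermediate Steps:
r(T) = -162/89 - T/128 (r(T) = 162*(-1/89) + T*(-1/128) = -162/89 - T/128)
H(C) = 77 (H(C) = 7*11 = 77)
X = 361
k(v) = -2 + 1/(77 + v) (k(v) = -2 + 1/(v + 77) = -2 + 1/(77 + v))
(k(X) + r(-180)) + x(416) = ((-153 - 2*361)/(77 + 361) + (-162/89 - 1/128*(-180))) + 416 = ((-153 - 722)/438 + (-162/89 + 45/32)) + 416 = ((1/438)*(-875) - 1179/2848) + 416 = (-875/438 - 1179/2848) + 416 = -1504201/623712 + 416 = 257959991/623712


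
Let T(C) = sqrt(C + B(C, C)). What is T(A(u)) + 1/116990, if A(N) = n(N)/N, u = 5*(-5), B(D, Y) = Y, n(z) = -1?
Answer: 1/116990 + sqrt(2)/5 ≈ 0.28285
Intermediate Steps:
u = -25
A(N) = -1/N
T(C) = sqrt(2)*sqrt(C) (T(C) = sqrt(C + C) = sqrt(2*C) = sqrt(2)*sqrt(C))
T(A(u)) + 1/116990 = sqrt(2)*sqrt(-1/(-25)) + 1/116990 = sqrt(2)*sqrt(-1*(-1/25)) + 1/116990 = sqrt(2)*sqrt(1/25) + 1/116990 = sqrt(2)*(1/5) + 1/116990 = sqrt(2)/5 + 1/116990 = 1/116990 + sqrt(2)/5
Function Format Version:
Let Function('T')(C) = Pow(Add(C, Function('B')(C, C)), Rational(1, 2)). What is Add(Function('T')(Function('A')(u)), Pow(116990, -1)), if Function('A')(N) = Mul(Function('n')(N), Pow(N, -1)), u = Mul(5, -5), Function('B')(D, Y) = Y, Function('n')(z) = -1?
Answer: Add(Rational(1, 116990), Mul(Rational(1, 5), Pow(2, Rational(1, 2)))) ≈ 0.28285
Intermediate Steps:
u = -25
Function('A')(N) = Mul(-1, Pow(N, -1))
Function('T')(C) = Mul(Pow(2, Rational(1, 2)), Pow(C, Rational(1, 2))) (Function('T')(C) = Pow(Add(C, C), Rational(1, 2)) = Pow(Mul(2, C), Rational(1, 2)) = Mul(Pow(2, Rational(1, 2)), Pow(C, Rational(1, 2))))
Add(Function('T')(Function('A')(u)), Pow(116990, -1)) = Add(Mul(Pow(2, Rational(1, 2)), Pow(Mul(-1, Pow(-25, -1)), Rational(1, 2))), Pow(116990, -1)) = Add(Mul(Pow(2, Rational(1, 2)), Pow(Mul(-1, Rational(-1, 25)), Rational(1, 2))), Rational(1, 116990)) = Add(Mul(Pow(2, Rational(1, 2)), Pow(Rational(1, 25), Rational(1, 2))), Rational(1, 116990)) = Add(Mul(Pow(2, Rational(1, 2)), Rational(1, 5)), Rational(1, 116990)) = Add(Mul(Rational(1, 5), Pow(2, Rational(1, 2))), Rational(1, 116990)) = Add(Rational(1, 116990), Mul(Rational(1, 5), Pow(2, Rational(1, 2))))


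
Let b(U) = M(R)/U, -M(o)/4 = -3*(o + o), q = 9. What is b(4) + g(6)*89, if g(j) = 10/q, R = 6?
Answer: 1214/9 ≈ 134.89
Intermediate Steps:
M(o) = 24*o (M(o) = -(-12)*(o + o) = -(-12)*2*o = -(-24)*o = 24*o)
g(j) = 10/9
b(U) = 144/U (b(U) = (24*6)/U = 144/U)
b(4) + g(6)*89 = 144/4 + (10/9)*89 = 144*(1/4) + 890/9 = 36 + 890/9 = 1214/9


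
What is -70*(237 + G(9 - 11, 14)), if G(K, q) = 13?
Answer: -17500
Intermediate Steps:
-70*(237 + G(9 - 11, 14)) = -70*(237 + 13) = -70*250 = -17500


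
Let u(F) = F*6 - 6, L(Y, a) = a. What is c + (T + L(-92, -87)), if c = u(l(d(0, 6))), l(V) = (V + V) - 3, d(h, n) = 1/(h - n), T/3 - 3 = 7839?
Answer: 23413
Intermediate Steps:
T = 23526 (T = 9 + 3*7839 = 9 + 23517 = 23526)
l(V) = -3 + 2*V (l(V) = 2*V - 3 = -3 + 2*V)
u(F) = -6 + 6*F (u(F) = 6*F - 6 = -6 + 6*F)
c = -26 (c = -6 + 6*(-3 + 2/(0 - 1*6)) = -6 + 6*(-3 + 2/(0 - 6)) = -6 + 6*(-3 + 2/(-6)) = -6 + 6*(-3 + 2*(-1/6)) = -6 + 6*(-3 - 1/3) = -6 + 6*(-10/3) = -6 - 20 = -26)
c + (T + L(-92, -87)) = -26 + (23526 - 87) = -26 + 23439 = 23413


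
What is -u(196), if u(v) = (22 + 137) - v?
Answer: 37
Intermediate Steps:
u(v) = 159 - v
-u(196) = -(159 - 1*196) = -(159 - 196) = -1*(-37) = 37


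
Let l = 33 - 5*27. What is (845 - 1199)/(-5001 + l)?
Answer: 118/1701 ≈ 0.069371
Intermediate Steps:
l = -102 (l = 33 - 135 = -102)
(845 - 1199)/(-5001 + l) = (845 - 1199)/(-5001 - 102) = -354/(-5103) = -354*(-1/5103) = 118/1701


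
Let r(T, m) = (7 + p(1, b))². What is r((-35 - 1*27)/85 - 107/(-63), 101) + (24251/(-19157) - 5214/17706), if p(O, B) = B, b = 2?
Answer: 4490904733/56532307 ≈ 79.440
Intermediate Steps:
r(T, m) = 81 (r(T, m) = (7 + 2)² = 9² = 81)
r((-35 - 1*27)/85 - 107/(-63), 101) + (24251/(-19157) - 5214/17706) = 81 + (24251/(-19157) - 5214/17706) = 81 + (24251*(-1/19157) - 5214*1/17706) = 81 + (-24251/19157 - 869/2951) = 81 - 88212134/56532307 = 4490904733/56532307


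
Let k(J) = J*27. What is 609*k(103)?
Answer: 1693629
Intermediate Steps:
k(J) = 27*J
609*k(103) = 609*(27*103) = 609*2781 = 1693629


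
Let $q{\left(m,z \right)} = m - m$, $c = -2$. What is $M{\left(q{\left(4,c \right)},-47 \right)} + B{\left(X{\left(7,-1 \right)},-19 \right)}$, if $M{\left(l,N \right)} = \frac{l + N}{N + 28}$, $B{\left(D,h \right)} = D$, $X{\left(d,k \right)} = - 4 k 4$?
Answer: $\frac{351}{19} \approx 18.474$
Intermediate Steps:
$X{\left(d,k \right)} = - 16 k$
$q{\left(m,z \right)} = 0$
$M{\left(l,N \right)} = \frac{N + l}{28 + N}$
$M{\left(q{\left(4,c \right)},-47 \right)} + B{\left(X{\left(7,-1 \right)},-19 \right)} = \frac{-47 + 0}{28 - 47} - -16 = \frac{1}{-19} \left(-47\right) + 16 = \left(- \frac{1}{19}\right) \left(-47\right) + 16 = \frac{47}{19} + 16 = \frac{351}{19}$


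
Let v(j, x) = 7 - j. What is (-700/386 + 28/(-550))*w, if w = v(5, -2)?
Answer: -197904/53075 ≈ -3.7288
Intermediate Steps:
w = 2 (w = 7 - 1*5 = 7 - 5 = 2)
(-700/386 + 28/(-550))*w = (-700/386 + 28/(-550))*2 = (-700*1/386 + 28*(-1/550))*2 = (-350/193 - 14/275)*2 = -98952/53075*2 = -197904/53075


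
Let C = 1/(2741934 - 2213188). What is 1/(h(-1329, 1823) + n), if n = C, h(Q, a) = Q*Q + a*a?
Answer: 528746/2691089779221 ≈ 1.9648e-7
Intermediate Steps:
h(Q, a) = Q**2 + a**2
C = 1/528746 ≈ 1.8913e-6
n = 1/528746 ≈ 1.8913e-6
1/(h(-1329, 1823) + n) = 1/(((-1329)**2 + 1823**2) + 1/528746) = 1/((1766241 + 3323329) + 1/528746) = 1/(5089570 + 1/528746) = 1/(2691089779221/528746) = 528746/2691089779221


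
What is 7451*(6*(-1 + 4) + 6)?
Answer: 178824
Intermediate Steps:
7451*(6*(-1 + 4) + 6) = 7451*(6*3 + 6) = 7451*(18 + 6) = 7451*24 = 178824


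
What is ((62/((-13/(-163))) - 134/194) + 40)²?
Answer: 1060593082201/1590121 ≈ 6.6699e+5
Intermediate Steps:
((62/((-13/(-163))) - 134/194) + 40)² = ((62/((-13*(-1/163))) - 134*1/194) + 40)² = ((62/(13/163) - 67/97) + 40)² = ((62*(163/13) - 67/97) + 40)² = ((10106/13 - 67/97) + 40)² = (979411/1261 + 40)² = (1029851/1261)² = 1060593082201/1590121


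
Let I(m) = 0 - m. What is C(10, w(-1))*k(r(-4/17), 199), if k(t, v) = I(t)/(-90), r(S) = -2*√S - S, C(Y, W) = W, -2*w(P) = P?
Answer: 1/765 - I*√17/765 ≈ 0.0013072 - 0.0053897*I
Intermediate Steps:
w(P) = -P/2
r(S) = -S - 2*√S
I(m) = -m
k(t, v) = t/90 (k(t, v) = -t/(-90) = -t*(-1/90) = t/90)
C(10, w(-1))*k(r(-4/17), 199) = (-½*(-1))*((-(-4)/17 - 2*2*I*√17/17)/90) = ((-(-4)/17 - 2*2*I*√17/17)/90)/2 = ((-1*(-4/17) - 4*I*√17/17)/90)/2 = ((4/17 - 4*I*√17/17)/90)/2 = (2/765 - 2*I*√17/765)/2 = 1/765 - I*√17/765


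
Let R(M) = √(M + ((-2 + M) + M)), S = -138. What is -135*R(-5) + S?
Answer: -138 - 135*I*√17 ≈ -138.0 - 556.62*I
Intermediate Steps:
R(M) = √(-2 + 3*M) (R(M) = √(M + (-2 + 2*M)) = √(-2 + 3*M))
-135*R(-5) + S = -135*√(-2 + 3*(-5)) - 138 = -135*√(-2 - 15) - 138 = -135*I*√17 - 138 = -138 - 135*I*√17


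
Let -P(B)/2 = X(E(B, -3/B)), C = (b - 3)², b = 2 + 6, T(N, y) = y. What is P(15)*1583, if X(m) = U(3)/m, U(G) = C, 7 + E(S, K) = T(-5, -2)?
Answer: 79150/9 ≈ 8794.4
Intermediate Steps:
E(S, K) = -9 (E(S, K) = -7 - 2 = -9)
b = 8
C = 25 (C = (8 - 3)² = 5² = 25)
U(G) = 25
X(m) = 25/m
P(B) = 50/9 (P(B) = -50/(-9) = -50*(-1)/9 = -2*(-25/9) = 50/9)
P(15)*1583 = (50/9)*1583 = 79150/9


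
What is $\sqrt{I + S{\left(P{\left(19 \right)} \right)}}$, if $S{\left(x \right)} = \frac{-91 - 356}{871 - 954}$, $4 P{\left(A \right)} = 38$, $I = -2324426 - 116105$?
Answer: $\frac{i \sqrt{16812780958}}{83} \approx 1562.2 i$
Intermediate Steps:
$I = -2440531$ ($I = -2324426 - 116105 = -2440531$)
$P{\left(A \right)} = \frac{19}{2}$ ($P{\left(A \right)} = \frac{1}{4} \cdot 38 = \frac{19}{2}$)
$S{\left(x \right)} = \frac{447}{83}$ ($S{\left(x \right)} = - \frac{447}{-83} = \left(-447\right) \left(- \frac{1}{83}\right) = \frac{447}{83}$)
$\sqrt{I + S{\left(P{\left(19 \right)} \right)}} = \sqrt{-2440531 + \frac{447}{83}} = \sqrt{- \frac{202563626}{83}} = \frac{i \sqrt{16812780958}}{83}$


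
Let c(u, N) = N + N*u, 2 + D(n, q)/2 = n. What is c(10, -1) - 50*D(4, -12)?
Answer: -211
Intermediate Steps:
D(n, q) = -4 + 2*n
c(10, -1) - 50*D(4, -12) = -(1 + 10) - 50*(-4 + 2*4) = -1*11 - 50*(-4 + 8) = -11 - 50*4 = -11 - 200 = -211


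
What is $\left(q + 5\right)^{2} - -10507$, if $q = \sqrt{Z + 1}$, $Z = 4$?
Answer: $10537 + 10 \sqrt{5} \approx 10559.0$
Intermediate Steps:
$q = \sqrt{5}$ ($q = \sqrt{4 + 1} = \sqrt{5} \approx 2.2361$)
$\left(q + 5\right)^{2} - -10507 = \left(\sqrt{5} + 5\right)^{2} - -10507 = \left(5 + \sqrt{5}\right)^{2} + 10507 = 10507 + \left(5 + \sqrt{5}\right)^{2}$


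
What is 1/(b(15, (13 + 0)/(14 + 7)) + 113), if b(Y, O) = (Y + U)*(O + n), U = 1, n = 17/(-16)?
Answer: 21/2224 ≈ 0.0094424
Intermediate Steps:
n = -17/16 (n = 17*(-1/16) = -17/16 ≈ -1.0625)
b(Y, O) = (1 + Y)*(-17/16 + O) (b(Y, O) = (Y + 1)*(O - 17/16) = (1 + Y)*(-17/16 + O))
1/(b(15, (13 + 0)/(14 + 7)) + 113) = 1/((-17/16 + (13 + 0)/(14 + 7) - 17/16*15 + ((13 + 0)/(14 + 7))*15) + 113) = 1/((-17/16 + 13/21 - 255/16 + (13/21)*15) + 113) = 1/((-17/16 + 13/21 - 255/16 + 65/7) + 113) = 1/(-149/21 + 113) = 1/(2224/21) = 21/2224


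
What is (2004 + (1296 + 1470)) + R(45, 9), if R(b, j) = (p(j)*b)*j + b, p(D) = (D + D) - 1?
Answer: 11700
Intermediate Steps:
p(D) = -1 + 2*D (p(D) = 2*D - 1 = -1 + 2*D)
R(b, j) = b + b*j*(-1 + 2*j) (R(b, j) = ((-1 + 2*j)*b)*j + b = (b*(-1 + 2*j))*j + b = b*j*(-1 + 2*j) + b = b + b*j*(-1 + 2*j))
(2004 + (1296 + 1470)) + R(45, 9) = (2004 + (1296 + 1470)) + 45*(1 + 9*(-1 + 2*9)) = (2004 + 2766) + 45*(1 + 9*(-1 + 18)) = 4770 + 45*(1 + 9*17) = 4770 + 45*(1 + 153) = 4770 + 45*154 = 4770 + 6930 = 11700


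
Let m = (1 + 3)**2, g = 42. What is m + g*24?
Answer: 1024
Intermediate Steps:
m = 16 (m = 4**2 = 16)
m + g*24 = 16 + 42*24 = 16 + 1008 = 1024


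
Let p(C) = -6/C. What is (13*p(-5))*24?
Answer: 1872/5 ≈ 374.40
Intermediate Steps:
(13*p(-5))*24 = (13*(-6/(-5)))*24 = (13*(-6*(-⅕)))*24 = (13*(6/5))*24 = (78/5)*24 = 1872/5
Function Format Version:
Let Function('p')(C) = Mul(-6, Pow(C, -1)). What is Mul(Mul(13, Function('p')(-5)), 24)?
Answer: Rational(1872, 5) ≈ 374.40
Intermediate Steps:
Mul(Mul(13, Function('p')(-5)), 24) = Mul(Mul(13, Mul(-6, Pow(-5, -1))), 24) = Mul(Mul(13, Mul(-6, Rational(-1, 5))), 24) = Mul(Mul(13, Rational(6, 5)), 24) = Mul(Rational(78, 5), 24) = Rational(1872, 5)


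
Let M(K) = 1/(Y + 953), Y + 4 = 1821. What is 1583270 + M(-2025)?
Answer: 4385657901/2770 ≈ 1.5833e+6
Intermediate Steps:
Y = 1817 (Y = -4 + 1821 = 1817)
M(K) = 1/2770 (M(K) = 1/(1817 + 953) = 1/2770)
1583270 + M(-2025) = 1583270 + 1/2770 = 4385657901/2770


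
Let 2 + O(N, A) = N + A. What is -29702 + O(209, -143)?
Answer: -29638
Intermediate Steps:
O(N, A) = -2 + A + N (O(N, A) = -2 + (N + A) = -2 + (A + N) = -2 + A + N)
-29702 + O(209, -143) = -29702 + (-2 - 143 + 209) = -29702 + 64 = -29638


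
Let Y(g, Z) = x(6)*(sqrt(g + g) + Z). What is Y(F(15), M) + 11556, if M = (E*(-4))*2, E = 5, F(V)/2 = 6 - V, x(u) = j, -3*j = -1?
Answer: 34628/3 + 2*I ≈ 11543.0 + 2.0*I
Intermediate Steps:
j = 1/3 (j = -1/3*(-1) = 1/3 ≈ 0.33333)
x(u) = 1/3
F(V) = 12 - 2*V (F(V) = 2*(6 - V) = 12 - 2*V)
M = -40 (M = (5*(-4))*2 = -20*2 = -40)
Y(g, Z) = Z/3 + sqrt(2)*sqrt(g)/3 (Y(g, Z) = (sqrt(g + g) + Z)/3 = (sqrt(2*g) + Z)/3 = (sqrt(2)*sqrt(g) + Z)/3 = (Z + sqrt(2)*sqrt(g))/3 = Z/3 + sqrt(2)*sqrt(g)/3)
Y(F(15), M) + 11556 = ((1/3)*(-40) + sqrt(2)*sqrt(12 - 2*15)/3) + 11556 = (-40/3 + sqrt(2)*sqrt(12 - 30)/3) + 11556 = (-40/3 + sqrt(2)*sqrt(-18)/3) + 11556 = (-40/3 + sqrt(2)*(3*I*sqrt(2))/3) + 11556 = (-40/3 + 2*I) + 11556 = 34628/3 + 2*I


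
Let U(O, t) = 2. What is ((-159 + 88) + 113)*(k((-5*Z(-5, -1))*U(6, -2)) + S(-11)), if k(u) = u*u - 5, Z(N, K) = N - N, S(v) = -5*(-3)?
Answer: 420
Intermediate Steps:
S(v) = 15
Z(N, K) = 0
k(u) = -5 + u**2 (k(u) = u**2 - 5 = -5 + u**2)
((-159 + 88) + 113)*(k((-5*Z(-5, -1))*U(6, -2)) + S(-11)) = ((-159 + 88) + 113)*((-5 + (-5*0*2)**2) + 15) = (-71 + 113)*((-5 + (0*2)**2) + 15) = 42*((-5 + 0**2) + 15) = 42*((-5 + 0) + 15) = 42*(-5 + 15) = 42*10 = 420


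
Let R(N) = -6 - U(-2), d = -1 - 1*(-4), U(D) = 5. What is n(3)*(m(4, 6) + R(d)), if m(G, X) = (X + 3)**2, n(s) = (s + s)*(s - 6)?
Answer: -1260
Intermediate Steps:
n(s) = 2*s*(-6 + s) (n(s) = (2*s)*(-6 + s) = 2*s*(-6 + s))
m(G, X) = (3 + X)**2
d = 3 (d = -1 + 4 = 3)
R(N) = -11 (R(N) = -6 - 1*5 = -6 - 5 = -11)
n(3)*(m(4, 6) + R(d)) = (2*3*(-6 + 3))*((3 + 6)**2 - 11) = (2*3*(-3))*(9**2 - 11) = -18*(81 - 11) = -18*70 = -1260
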